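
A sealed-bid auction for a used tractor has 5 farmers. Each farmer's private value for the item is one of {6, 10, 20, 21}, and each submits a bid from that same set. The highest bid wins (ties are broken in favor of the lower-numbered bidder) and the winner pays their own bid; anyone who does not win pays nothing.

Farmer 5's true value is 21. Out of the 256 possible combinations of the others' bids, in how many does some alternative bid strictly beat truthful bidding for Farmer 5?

Others bid (6, 6, 6, 6): truth gives 0; bid 10 gives 11 > 0. Violating.
Others bid (6, 6, 6, 10): truth gives 0; bid 20 gives 1 > 0. Violating.
Others bid (6, 6, 10, 6): truth gives 0; bid 20 gives 1 > 0. Violating.
Others bid (6, 6, 10, 10): truth gives 0; bid 20 gives 1 > 0. Violating.
Others bid (6, 6, 6, 20): truth gives 0; no alternative beats it.
Others bid (6, 6, 6, 21): truth gives 0; no alternative beats it.
(Checking all 256 profiles: 16 have a profitable deviation, 240 do not.)

16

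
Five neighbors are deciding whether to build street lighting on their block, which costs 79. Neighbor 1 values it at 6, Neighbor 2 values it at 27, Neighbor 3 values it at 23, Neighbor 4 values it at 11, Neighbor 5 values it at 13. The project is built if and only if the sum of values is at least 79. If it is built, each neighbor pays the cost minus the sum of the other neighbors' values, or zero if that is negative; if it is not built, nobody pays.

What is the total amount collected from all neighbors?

75

Total value 80 ≥ cost 79, so it is built.
Neighbor 1: others sum to 74; max(0, 79 - 74) = 5.
Neighbor 2: others sum to 53; max(0, 79 - 53) = 26.
Neighbor 3: others sum to 57; max(0, 79 - 57) = 22.
Neighbor 4: others sum to 69; max(0, 79 - 69) = 10.
Neighbor 5: others sum to 67; max(0, 79 - 67) = 12.
Total collected = 5 + 26 + 22 + 10 + 12 = 75.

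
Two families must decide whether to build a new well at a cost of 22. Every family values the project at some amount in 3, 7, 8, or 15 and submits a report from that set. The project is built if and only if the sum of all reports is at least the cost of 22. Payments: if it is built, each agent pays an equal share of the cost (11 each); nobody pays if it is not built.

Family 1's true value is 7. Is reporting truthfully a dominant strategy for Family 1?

No

Consider the case where Family 2 reports 15.
Truthful report 7: project built, pays 11, utility 7 - 11 = -4.
Report 3 instead: project not built, utility 0.
Since 0 > -4, reporting 3 is strictly better here, so truthful reporting is not dominant.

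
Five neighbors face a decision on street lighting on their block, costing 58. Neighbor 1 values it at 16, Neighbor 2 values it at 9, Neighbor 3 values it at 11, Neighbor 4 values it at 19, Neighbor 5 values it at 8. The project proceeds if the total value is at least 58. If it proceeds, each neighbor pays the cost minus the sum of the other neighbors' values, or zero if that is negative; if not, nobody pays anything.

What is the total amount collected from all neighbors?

38

Total value 63 ≥ cost 58, so it is built.
Neighbor 1: others sum to 47; max(0, 58 - 47) = 11.
Neighbor 2: others sum to 54; max(0, 58 - 54) = 4.
Neighbor 3: others sum to 52; max(0, 58 - 52) = 6.
Neighbor 4: others sum to 44; max(0, 58 - 44) = 14.
Neighbor 5: others sum to 55; max(0, 58 - 55) = 3.
Total collected = 11 + 4 + 6 + 14 + 3 = 38.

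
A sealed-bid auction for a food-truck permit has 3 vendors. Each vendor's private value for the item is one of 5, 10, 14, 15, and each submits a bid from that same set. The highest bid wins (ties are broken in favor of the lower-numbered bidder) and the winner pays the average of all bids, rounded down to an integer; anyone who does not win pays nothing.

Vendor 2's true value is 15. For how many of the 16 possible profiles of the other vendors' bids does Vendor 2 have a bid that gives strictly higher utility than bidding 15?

4

Others bid (5, 5): truth gives 7; bid 10 gives 9 > 7. Violating.
Others bid (5, 10): truth gives 5; bid 10 gives 7 > 5. Violating.
Others bid (10, 5): truth gives 5; bid 14 gives 6 > 5. Violating.
Others bid (10, 14): truth gives 2; bid 14 gives 3 > 2. Violating.
Others bid (5, 14): truth gives 4; no alternative beats it.
Others bid (5, 15): truth gives 4; no alternative beats it.
(Checking all 16 profiles: 4 have a profitable deviation, 12 do not.)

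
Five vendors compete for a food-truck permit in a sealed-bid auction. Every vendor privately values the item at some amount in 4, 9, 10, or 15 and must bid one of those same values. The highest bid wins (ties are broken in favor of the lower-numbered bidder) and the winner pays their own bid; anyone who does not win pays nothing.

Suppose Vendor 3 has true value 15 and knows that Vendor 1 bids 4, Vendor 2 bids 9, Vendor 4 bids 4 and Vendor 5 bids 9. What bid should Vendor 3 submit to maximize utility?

Bid 4: loses, pays 0, utility 0.
Bid 9: loses, pays 0, utility 0.
Bid 10: wins, pays 10, utility 15 - 10 = 5.
Bid 15: wins, pays 15, utility 15 - 15 = 0.
The best choice is 10 with utility 5.

10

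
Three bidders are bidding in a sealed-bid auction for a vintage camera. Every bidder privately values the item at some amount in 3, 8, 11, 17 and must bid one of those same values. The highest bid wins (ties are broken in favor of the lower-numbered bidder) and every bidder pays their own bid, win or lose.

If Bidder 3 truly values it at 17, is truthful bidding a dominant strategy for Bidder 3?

No

Consider the case where Bidder 1 bids 3 and Bidder 2 bids 3.
Truthful bid 17: wins, pays 17, utility 17 - 17 = 0.
Bid 8 instead: wins, pays 8, utility 17 - 8 = 9.
Since 9 > 0, bidding 8 is strictly better here, so truthful bidding is not dominant.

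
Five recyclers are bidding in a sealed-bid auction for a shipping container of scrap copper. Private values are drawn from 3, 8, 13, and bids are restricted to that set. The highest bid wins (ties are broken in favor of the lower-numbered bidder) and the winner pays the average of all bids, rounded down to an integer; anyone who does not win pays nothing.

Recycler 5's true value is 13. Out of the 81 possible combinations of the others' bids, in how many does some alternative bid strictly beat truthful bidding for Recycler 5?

1

Others bid (3, 3, 3, 3): truth gives 8; bid 8 gives 9 > 8. Violating.
Others bid (3, 3, 3, 8): truth gives 7; no alternative beats it.
Others bid (3, 3, 3, 13): truth gives 0; no alternative beats it.
(Checking all 81 profiles: 1 has a profitable deviation, 80 do not.)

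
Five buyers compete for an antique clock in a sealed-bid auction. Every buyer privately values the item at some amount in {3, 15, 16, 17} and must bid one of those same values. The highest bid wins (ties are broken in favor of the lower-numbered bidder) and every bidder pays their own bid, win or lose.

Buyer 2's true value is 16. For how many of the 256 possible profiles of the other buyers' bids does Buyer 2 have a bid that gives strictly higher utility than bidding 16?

Others bid (3, 3, 3, 3): truth gives 0; bid 15 gives 1 > 0. Violating.
Others bid (3, 3, 3, 15): truth gives 0; bid 15 gives 1 > 0. Violating.
Others bid (3, 3, 3, 17): truth gives -16; bid 17 gives -1 > -16. Violating.
Others bid (3, 3, 15, 3): truth gives 0; bid 15 gives 1 > 0. Violating.
Others bid (3, 3, 3, 16): truth gives 0; no alternative beats it.
Others bid (3, 3, 15, 16): truth gives 0; no alternative beats it.
(Checking all 256 profiles: 210 have a profitable deviation, 46 do not.)

210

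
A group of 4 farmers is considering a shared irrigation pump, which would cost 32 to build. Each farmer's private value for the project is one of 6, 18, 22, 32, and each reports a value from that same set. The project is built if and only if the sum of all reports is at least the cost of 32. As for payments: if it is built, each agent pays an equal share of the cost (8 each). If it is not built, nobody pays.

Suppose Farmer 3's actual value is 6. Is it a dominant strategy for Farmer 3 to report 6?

Yes

Check each profile of the others' reports and compare truth against every alternative report.
Others report (6, 6, 6): truth gives 0, best alternative gives -2.
Others report (6, 6, 18): truth gives -2, best alternative gives -2.
Others report (6, 6, 22): truth gives -2, best alternative gives -2.
Others report (6, 6, 32): truth gives -2, best alternative gives -2.
Others report (6, 18, 6): truth gives -2, best alternative gives -2.
Others report (6, 18, 18): truth gives -2, best alternative gives -2.
(Remaining 58 profiles checked similarly; truth is weakly best in each.)
In every case the truthful report is at least as good as any alternative, so it is a dominant strategy.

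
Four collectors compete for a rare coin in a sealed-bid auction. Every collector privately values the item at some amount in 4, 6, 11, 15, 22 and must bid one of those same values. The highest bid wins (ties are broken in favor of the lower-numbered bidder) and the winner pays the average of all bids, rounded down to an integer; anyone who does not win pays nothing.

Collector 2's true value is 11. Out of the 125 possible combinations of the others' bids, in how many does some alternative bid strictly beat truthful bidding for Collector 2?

20

Others bid (4, 4, 4): truth gives 6; bid 6 gives 7 > 6. Violating.
Others bid (4, 4, 6): truth gives 5; bid 6 gives 6 > 5. Violating.
Others bid (4, 4, 15): truth gives 0; bid 15 gives 2 > 0. Violating.
Others bid (4, 6, 4): truth gives 5; bid 6 gives 6 > 5. Violating.
Others bid (4, 4, 11): truth gives 4; no alternative beats it.
Others bid (4, 4, 22): truth gives 0; no alternative beats it.
(Checking all 125 profiles: 20 have a profitable deviation, 105 do not.)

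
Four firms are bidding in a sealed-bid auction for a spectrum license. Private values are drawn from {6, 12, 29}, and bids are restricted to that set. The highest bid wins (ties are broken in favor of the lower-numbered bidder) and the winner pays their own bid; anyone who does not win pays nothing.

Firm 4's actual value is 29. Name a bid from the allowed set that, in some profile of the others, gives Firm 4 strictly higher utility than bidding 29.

Suppose Firm 1 bids 6, Firm 2 bids 6 and Firm 3 bids 6.
Bid 29: wins, pays 29, utility 29 - 29 = 0.
Bid 12: wins, pays 12, utility 29 - 12 = 17.
So bidding 12 beats truth here (17 > 0).

12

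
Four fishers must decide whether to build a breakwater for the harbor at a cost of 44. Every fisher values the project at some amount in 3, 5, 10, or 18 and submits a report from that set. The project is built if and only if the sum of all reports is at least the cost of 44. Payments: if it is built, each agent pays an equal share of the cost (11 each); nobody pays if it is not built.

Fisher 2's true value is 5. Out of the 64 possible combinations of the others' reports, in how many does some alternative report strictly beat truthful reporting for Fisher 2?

Others report (3, 18, 18): truth gives -6; report 3 gives 0 > -6. Violating.
Others report (18, 3, 18): truth gives -6; report 3 gives 0 > -6. Violating.
Others report (18, 18, 3): truth gives -6; report 3 gives 0 > -6. Violating.
Others report (3, 3, 3): truth gives 0; no alternative beats it.
Others report (3, 3, 5): truth gives 0; no alternative beats it.
(Checking all 64 profiles: 3 have a profitable deviation, 61 do not.)

3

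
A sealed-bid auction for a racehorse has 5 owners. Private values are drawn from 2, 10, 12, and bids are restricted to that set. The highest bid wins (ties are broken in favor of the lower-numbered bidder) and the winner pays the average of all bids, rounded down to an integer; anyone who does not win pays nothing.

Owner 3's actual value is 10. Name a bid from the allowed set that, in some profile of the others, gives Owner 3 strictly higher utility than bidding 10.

Suppose Owner 1 bids 2, Owner 2 bids 2, Owner 4 bids 2 and Owner 5 bids 12.
Bid 10: loses, pays 0, utility 0.
Bid 12: wins, pays 6, utility 10 - 6 = 4.
So bidding 12 beats truth here (4 > 0).

12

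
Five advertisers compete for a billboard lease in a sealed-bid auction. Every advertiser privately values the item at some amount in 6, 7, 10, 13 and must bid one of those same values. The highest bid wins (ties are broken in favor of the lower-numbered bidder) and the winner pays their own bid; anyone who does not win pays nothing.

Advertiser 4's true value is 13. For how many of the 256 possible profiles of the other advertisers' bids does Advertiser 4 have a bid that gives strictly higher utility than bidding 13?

24

Others bid (6, 6, 6, 6): truth gives 0; bid 7 gives 6 > 0. Violating.
Others bid (6, 6, 6, 7): truth gives 0; bid 7 gives 6 > 0. Violating.
Others bid (6, 6, 6, 10): truth gives 0; bid 10 gives 3 > 0. Violating.
Others bid (6, 6, 7, 6): truth gives 0; bid 10 gives 3 > 0. Violating.
Others bid (6, 6, 6, 13): truth gives 0; no alternative beats it.
Others bid (6, 6, 7, 13): truth gives 0; no alternative beats it.
(Checking all 256 profiles: 24 have a profitable deviation, 232 do not.)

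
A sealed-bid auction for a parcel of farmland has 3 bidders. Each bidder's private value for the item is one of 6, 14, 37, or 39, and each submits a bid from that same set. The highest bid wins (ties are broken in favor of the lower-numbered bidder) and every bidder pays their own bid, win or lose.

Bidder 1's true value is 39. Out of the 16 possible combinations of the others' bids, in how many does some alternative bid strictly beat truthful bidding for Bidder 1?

Others bid (6, 6): truth gives 0; bid 6 gives 33 > 0. Violating.
Others bid (6, 14): truth gives 0; bid 14 gives 25 > 0. Violating.
Others bid (6, 37): truth gives 0; bid 37 gives 2 > 0. Violating.
Others bid (14, 6): truth gives 0; bid 14 gives 25 > 0. Violating.
Others bid (6, 39): truth gives 0; no alternative beats it.
Others bid (14, 39): truth gives 0; no alternative beats it.
(Checking all 16 profiles: 9 have a profitable deviation, 7 do not.)

9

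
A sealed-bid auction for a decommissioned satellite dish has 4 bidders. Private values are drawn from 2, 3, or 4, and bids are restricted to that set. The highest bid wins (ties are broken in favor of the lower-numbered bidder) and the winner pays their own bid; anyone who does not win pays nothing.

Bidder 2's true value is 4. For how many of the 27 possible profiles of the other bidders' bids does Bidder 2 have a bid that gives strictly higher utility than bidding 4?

Others bid (2, 2, 2): truth gives 0; bid 3 gives 1 > 0. Violating.
Others bid (2, 2, 3): truth gives 0; bid 3 gives 1 > 0. Violating.
Others bid (2, 3, 2): truth gives 0; bid 3 gives 1 > 0. Violating.
Others bid (2, 3, 3): truth gives 0; bid 3 gives 1 > 0. Violating.
Others bid (2, 2, 4): truth gives 0; no alternative beats it.
Others bid (2, 3, 4): truth gives 0; no alternative beats it.
(Checking all 27 profiles: 4 have a profitable deviation, 23 do not.)

4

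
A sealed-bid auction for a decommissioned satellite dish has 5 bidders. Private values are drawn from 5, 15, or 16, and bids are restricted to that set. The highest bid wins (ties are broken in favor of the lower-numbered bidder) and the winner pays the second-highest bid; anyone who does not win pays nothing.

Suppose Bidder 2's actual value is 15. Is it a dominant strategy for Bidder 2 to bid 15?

Check each profile of the others' bids and compare truth against every alternative bid.
Others bid (5, 5, 5, 5): truth gives 10, best alternative gives 10.
Others bid (5, 5, 5, 15): truth gives 0, best alternative gives 0.
Others bid (5, 5, 5, 16): truth gives 0, best alternative gives 0.
Others bid (5, 5, 15, 5): truth gives 0, best alternative gives 0.
Others bid (5, 5, 15, 15): truth gives 0, best alternative gives 0.
Others bid (5, 5, 15, 16): truth gives 0, best alternative gives 0.
(Remaining 75 profiles checked similarly; truth is weakly best in each.)
In every case the truthful bid is at least as good as any alternative, so it is a dominant strategy.

Yes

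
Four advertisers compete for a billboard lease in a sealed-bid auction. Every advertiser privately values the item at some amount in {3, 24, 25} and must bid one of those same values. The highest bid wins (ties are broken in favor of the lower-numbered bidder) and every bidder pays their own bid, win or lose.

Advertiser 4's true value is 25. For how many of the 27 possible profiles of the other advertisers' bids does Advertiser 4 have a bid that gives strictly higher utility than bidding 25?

20

Others bid (3, 3, 3): truth gives 0; bid 24 gives 1 > 0. Violating.
Others bid (3, 3, 25): truth gives -25; bid 3 gives -3 > -25. Violating.
Others bid (3, 24, 25): truth gives -25; bid 3 gives -3 > -25. Violating.
Others bid (3, 25, 3): truth gives -25; bid 3 gives -3 > -25. Violating.
Others bid (3, 3, 24): truth gives 0; no alternative beats it.
Others bid (3, 24, 3): truth gives 0; no alternative beats it.
(Checking all 27 profiles: 20 have a profitable deviation, 7 do not.)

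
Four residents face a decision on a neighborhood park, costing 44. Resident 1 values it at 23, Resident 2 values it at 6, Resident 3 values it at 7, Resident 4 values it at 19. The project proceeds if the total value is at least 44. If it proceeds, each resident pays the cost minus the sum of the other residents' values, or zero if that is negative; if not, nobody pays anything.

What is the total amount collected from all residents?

Total value 55 ≥ cost 44, so it is built.
Resident 1: others sum to 32; max(0, 44 - 32) = 12.
Resident 2: others sum to 49; max(0, 44 - 49) = 0.
Resident 3: others sum to 48; max(0, 44 - 48) = 0.
Resident 4: others sum to 36; max(0, 44 - 36) = 8.
Total collected = 12 + 0 + 0 + 8 = 20.

20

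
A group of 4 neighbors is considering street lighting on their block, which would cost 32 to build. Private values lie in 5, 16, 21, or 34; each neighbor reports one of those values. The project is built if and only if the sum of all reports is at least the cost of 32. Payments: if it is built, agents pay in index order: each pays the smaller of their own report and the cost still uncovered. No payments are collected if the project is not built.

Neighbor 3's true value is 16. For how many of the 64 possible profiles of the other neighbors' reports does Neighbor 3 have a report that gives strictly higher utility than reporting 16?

16

Others report (5, 5, 21): truth gives 0; report 5 gives 11 > 0. Violating.
Others report (5, 5, 34): truth gives 0; report 5 gives 11 > 0. Violating.
Others report (5, 16, 16): truth gives 5; report 5 gives 11 > 5. Violating.
Others report (5, 16, 21): truth gives 5; report 5 gives 11 > 5. Violating.
Others report (5, 5, 5): truth gives 0; no alternative beats it.
Others report (5, 5, 16): truth gives 0; no alternative beats it.
(Checking all 64 profiles: 16 have a profitable deviation, 48 do not.)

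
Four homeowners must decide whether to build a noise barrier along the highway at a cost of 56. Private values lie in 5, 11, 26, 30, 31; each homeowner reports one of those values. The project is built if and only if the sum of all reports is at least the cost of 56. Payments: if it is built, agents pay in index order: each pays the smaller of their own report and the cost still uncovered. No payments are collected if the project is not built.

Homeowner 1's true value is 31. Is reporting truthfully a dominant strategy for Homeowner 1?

Consider the case where Homeowner 2 reports 5, Homeowner 3 reports 5 and Homeowner 4 reports 26.
Truthful report 31: project built, pays 31, utility 31 - 31 = 0.
Report 26 instead: project built, pays 26, utility 31 - 26 = 5.
Since 5 > 0, reporting 26 is strictly better here, so truthful reporting is not dominant.

No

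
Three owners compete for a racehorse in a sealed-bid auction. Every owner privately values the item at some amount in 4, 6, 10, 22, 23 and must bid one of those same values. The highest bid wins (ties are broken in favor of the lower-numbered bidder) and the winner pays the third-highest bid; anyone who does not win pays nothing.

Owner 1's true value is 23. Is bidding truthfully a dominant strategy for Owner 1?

Check each profile of the others' bids and compare truth against every alternative bid.
Others bid (4, 23): truth gives 19, best alternative gives 0.
Others bid (23, 4): truth gives 19, best alternative gives 0.
Others bid (6, 23): truth gives 17, best alternative gives 0.
Others bid (23, 6): truth gives 17, best alternative gives 0.
Others bid (10, 23): truth gives 13, best alternative gives 0.
Others bid (23, 10): truth gives 13, best alternative gives 0.
(Remaining 19 profiles checked similarly; truth is weakly best in each.)
In every case the truthful bid is at least as good as any alternative, so it is a dominant strategy.

Yes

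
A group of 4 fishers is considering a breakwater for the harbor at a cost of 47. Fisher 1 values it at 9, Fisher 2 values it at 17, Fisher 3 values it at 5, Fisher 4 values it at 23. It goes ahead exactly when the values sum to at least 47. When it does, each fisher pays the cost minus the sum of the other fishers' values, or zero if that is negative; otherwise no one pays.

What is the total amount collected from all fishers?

28

Total value 54 ≥ cost 47, so it is built.
Fisher 1: others sum to 45; max(0, 47 - 45) = 2.
Fisher 2: others sum to 37; max(0, 47 - 37) = 10.
Fisher 3: others sum to 49; max(0, 47 - 49) = 0.
Fisher 4: others sum to 31; max(0, 47 - 31) = 16.
Total collected = 2 + 10 + 0 + 16 = 28.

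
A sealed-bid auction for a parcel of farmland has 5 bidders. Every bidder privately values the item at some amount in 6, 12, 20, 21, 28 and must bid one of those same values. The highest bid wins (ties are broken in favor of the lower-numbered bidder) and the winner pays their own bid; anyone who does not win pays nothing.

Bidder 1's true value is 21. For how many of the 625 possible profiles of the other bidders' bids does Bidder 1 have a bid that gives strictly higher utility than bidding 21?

81

Others bid (6, 6, 6, 6): truth gives 0; bid 6 gives 15 > 0. Violating.
Others bid (6, 6, 6, 12): truth gives 0; bid 12 gives 9 > 0. Violating.
Others bid (6, 6, 6, 20): truth gives 0; bid 20 gives 1 > 0. Violating.
Others bid (6, 6, 12, 6): truth gives 0; bid 12 gives 9 > 0. Violating.
Others bid (6, 6, 6, 21): truth gives 0; no alternative beats it.
Others bid (6, 6, 6, 28): truth gives 0; no alternative beats it.
(Checking all 625 profiles: 81 have a profitable deviation, 544 do not.)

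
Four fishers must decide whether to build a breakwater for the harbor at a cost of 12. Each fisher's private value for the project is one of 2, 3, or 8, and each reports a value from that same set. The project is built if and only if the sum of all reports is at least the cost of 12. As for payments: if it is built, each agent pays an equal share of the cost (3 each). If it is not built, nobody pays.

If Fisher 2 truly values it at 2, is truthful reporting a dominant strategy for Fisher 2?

Check each profile of the others' reports and compare truth against every alternative report.
Others report (3, 3, 3): truth gives 0, best alternative gives -1.
Others report (2, 2, 8): truth gives -1, best alternative gives -1.
Others report (2, 3, 8): truth gives -1, best alternative gives -1.
Others report (2, 8, 2): truth gives -1, best alternative gives -1.
Others report (2, 8, 3): truth gives -1, best alternative gives -1.
Others report (2, 8, 8): truth gives -1, best alternative gives -1.
(Remaining 21 profiles checked similarly; truth is weakly best in each.)
In every case the truthful report is at least as good as any alternative, so it is a dominant strategy.

Yes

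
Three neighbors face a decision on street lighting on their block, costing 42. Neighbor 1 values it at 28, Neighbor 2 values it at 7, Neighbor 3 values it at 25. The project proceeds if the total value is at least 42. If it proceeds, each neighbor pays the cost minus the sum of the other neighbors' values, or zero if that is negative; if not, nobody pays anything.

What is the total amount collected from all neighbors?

Total value 60 ≥ cost 42, so it is built.
Neighbor 1: others sum to 32; max(0, 42 - 32) = 10.
Neighbor 2: others sum to 53; max(0, 42 - 53) = 0.
Neighbor 3: others sum to 35; max(0, 42 - 35) = 7.
Total collected = 10 + 0 + 7 = 17.

17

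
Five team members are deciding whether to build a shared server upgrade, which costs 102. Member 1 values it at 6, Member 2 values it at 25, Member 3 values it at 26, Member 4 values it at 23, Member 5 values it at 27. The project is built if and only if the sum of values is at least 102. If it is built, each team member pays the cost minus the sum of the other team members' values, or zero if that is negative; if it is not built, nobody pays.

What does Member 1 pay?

1

Total value 107 ≥ cost 102, so the project is built.
The other team members' values sum to 101.
Cost minus that sum is 102 - 101 = 1.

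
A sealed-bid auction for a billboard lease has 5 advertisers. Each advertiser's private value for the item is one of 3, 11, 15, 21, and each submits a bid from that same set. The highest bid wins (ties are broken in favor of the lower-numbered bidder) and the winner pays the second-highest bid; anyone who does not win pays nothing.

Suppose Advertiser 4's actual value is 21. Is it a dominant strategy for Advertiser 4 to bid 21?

Yes

Check each profile of the others' bids and compare truth against every alternative bid.
Others bid (3, 3, 15, 3): truth gives 6, best alternative gives 0.
Others bid (3, 3, 15, 11): truth gives 6, best alternative gives 0.
Others bid (3, 3, 15, 15): truth gives 6, best alternative gives 0.
Others bid (3, 11, 15, 3): truth gives 6, best alternative gives 0.
Others bid (3, 11, 15, 11): truth gives 6, best alternative gives 0.
Others bid (3, 11, 15, 15): truth gives 6, best alternative gives 0.
(Remaining 250 profiles checked similarly; truth is weakly best in each.)
In every case the truthful bid is at least as good as any alternative, so it is a dominant strategy.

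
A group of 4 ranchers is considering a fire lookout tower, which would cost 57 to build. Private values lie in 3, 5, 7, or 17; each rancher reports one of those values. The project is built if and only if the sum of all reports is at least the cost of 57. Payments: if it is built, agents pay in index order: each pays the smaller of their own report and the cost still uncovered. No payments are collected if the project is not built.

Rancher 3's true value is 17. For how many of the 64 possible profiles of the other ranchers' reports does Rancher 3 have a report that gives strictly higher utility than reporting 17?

Others report (17, 17, 17): truth gives 0; report 7 gives 10 > 0. Violating.
Others report (3, 3, 3): truth gives 0; no alternative beats it.
Others report (3, 3, 5): truth gives 0; no alternative beats it.
(Checking all 64 profiles: 1 has a profitable deviation, 63 do not.)

1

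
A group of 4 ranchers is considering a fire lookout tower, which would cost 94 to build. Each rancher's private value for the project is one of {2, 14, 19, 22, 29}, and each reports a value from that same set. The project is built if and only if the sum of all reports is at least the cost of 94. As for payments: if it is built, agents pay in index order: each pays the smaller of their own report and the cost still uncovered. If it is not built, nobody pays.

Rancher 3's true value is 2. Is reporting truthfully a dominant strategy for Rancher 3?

Yes

Check each profile of the others' reports and compare truth against every alternative report.
Others report (22, 29, 29): truth gives 0, best alternative gives -12.
Others report (29, 22, 29): truth gives 0, best alternative gives -12.
Others report (29, 29, 22): truth gives 0, best alternative gives -12.
Others report (29, 29, 29): truth gives 0, best alternative gives -12.
Others report (2, 2, 2): truth gives 0, best alternative gives 0.
Others report (2, 2, 14): truth gives 0, best alternative gives 0.
(Remaining 119 profiles checked similarly; truth is weakly best in each.)
In every case the truthful report is at least as good as any alternative, so it is a dominant strategy.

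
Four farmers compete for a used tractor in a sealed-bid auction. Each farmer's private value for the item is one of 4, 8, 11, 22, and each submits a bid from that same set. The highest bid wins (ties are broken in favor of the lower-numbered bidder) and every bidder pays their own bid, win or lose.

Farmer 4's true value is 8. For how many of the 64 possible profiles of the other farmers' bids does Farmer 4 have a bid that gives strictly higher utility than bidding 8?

63

Others bid (4, 4, 8): truth gives -8; bid 11 gives -3 > -8. Violating.
Others bid (4, 4, 11): truth gives -8; bid 4 gives -4 > -8. Violating.
Others bid (4, 4, 22): truth gives -8; bid 4 gives -4 > -8. Violating.
Others bid (4, 8, 4): truth gives -8; bid 11 gives -3 > -8. Violating.
Others bid (4, 4, 4): truth gives 0; no alternative beats it.
(Checking all 64 profiles: 63 have a profitable deviation, 1 does not.)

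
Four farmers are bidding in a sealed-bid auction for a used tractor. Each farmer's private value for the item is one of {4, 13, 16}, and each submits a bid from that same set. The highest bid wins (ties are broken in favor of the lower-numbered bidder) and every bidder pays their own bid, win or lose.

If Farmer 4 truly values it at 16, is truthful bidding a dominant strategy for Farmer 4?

No

Consider the case where Farmer 1 bids 4, Farmer 2 bids 4 and Farmer 3 bids 4.
Truthful bid 16: wins, pays 16, utility 16 - 16 = 0.
Bid 13 instead: wins, pays 13, utility 16 - 13 = 3.
Since 3 > 0, bidding 13 is strictly better here, so truthful bidding is not dominant.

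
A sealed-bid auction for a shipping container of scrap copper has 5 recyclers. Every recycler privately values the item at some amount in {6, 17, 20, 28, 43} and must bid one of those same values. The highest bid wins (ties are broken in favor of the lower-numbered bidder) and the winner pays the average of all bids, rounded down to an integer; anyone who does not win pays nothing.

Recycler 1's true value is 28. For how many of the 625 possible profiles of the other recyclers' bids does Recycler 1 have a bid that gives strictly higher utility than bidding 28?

Others bid (6, 6, 6, 6): truth gives 18; bid 6 gives 22 > 18. Violating.
Others bid (6, 6, 6, 17): truth gives 16; bid 17 gives 18 > 16. Violating.
Others bid (6, 6, 6, 20): truth gives 15; bid 20 gives 17 > 15. Violating.
Others bid (6, 6, 6, 43): truth gives 0; bid 43 gives 8 > 0. Violating.
Others bid (6, 6, 6, 28): truth gives 14; no alternative beats it.
Others bid (6, 6, 17, 28): truth gives 11; no alternative beats it.
(Checking all 625 profiles: 197 have a profitable deviation, 428 do not.)

197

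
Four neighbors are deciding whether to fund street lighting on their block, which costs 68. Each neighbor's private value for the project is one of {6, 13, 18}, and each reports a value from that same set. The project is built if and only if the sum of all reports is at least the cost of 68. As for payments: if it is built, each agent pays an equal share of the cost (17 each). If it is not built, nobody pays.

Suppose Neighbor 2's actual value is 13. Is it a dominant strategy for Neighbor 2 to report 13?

Check each profile of the others' reports and compare truth against every alternative report.
Others report (6, 6, 6): truth gives 0, best alternative gives 0.
Others report (6, 6, 13): truth gives 0, best alternative gives 0.
Others report (6, 6, 18): truth gives 0, best alternative gives 0.
Others report (6, 13, 6): truth gives 0, best alternative gives 0.
Others report (6, 13, 13): truth gives 0, best alternative gives 0.
Others report (6, 13, 18): truth gives 0, best alternative gives 0.
(Remaining 21 profiles checked similarly; truth is weakly best in each.)
In every case the truthful report is at least as good as any alternative, so it is a dominant strategy.

Yes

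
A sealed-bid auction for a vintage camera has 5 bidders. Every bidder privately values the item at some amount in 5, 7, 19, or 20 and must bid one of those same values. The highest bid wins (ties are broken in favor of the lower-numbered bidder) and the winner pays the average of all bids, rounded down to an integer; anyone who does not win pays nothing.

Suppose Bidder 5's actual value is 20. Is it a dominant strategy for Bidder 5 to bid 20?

Consider the case where Bidder 1 bids 5, Bidder 2 bids 5, Bidder 3 bids 5 and Bidder 4 bids 5.
Truthful bid 20: wins, pays 8, utility 20 - 8 = 12.
Bid 7 instead: wins, pays 5, utility 20 - 5 = 15.
Since 15 > 12, bidding 7 is strictly better here, so truthful bidding is not dominant.

No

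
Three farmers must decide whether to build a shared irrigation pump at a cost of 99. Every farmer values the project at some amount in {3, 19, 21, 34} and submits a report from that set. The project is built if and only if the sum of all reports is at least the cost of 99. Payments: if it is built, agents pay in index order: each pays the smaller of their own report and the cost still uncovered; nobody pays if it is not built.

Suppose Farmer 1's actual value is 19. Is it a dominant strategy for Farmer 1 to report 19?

Yes

Check each profile of the others' reports and compare truth against every alternative report.
Others report (3, 3): truth gives 0, best alternative gives 0.
Others report (3, 19): truth gives 0, best alternative gives 0.
Others report (3, 21): truth gives 0, best alternative gives 0.
Others report (3, 34): truth gives 0, best alternative gives 0.
Others report (19, 3): truth gives 0, best alternative gives 0.
Others report (19, 19): truth gives 0, best alternative gives 0.
(Remaining 10 profiles checked similarly; truth is weakly best in each.)
In every case the truthful report is at least as good as any alternative, so it is a dominant strategy.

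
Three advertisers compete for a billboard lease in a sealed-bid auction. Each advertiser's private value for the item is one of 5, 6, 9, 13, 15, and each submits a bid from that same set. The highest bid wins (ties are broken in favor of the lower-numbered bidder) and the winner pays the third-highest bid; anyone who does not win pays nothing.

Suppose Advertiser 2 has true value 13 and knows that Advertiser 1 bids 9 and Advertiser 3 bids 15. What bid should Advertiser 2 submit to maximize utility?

15

Bid 5: loses, pays 0, utility 0.
Bid 6: loses, pays 0, utility 0.
Bid 9: loses, pays 0, utility 0.
Bid 13: loses, pays 0, utility 0.
Bid 15: wins, pays 9, utility 13 - 9 = 4.
The best choice is 15 with utility 4.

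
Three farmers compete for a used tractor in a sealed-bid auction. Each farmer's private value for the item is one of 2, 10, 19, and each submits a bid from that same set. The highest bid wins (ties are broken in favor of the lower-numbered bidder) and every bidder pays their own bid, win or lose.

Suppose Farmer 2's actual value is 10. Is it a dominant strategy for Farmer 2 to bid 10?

Consider the case where Farmer 1 bids 2 and Farmer 3 bids 19.
Truthful bid 10: loses but pays 10, utility -10.
Bid 2 instead: loses but pays 2, utility -2.
Since -2 > -10, bidding 2 is strictly better here, so truthful bidding is not dominant.

No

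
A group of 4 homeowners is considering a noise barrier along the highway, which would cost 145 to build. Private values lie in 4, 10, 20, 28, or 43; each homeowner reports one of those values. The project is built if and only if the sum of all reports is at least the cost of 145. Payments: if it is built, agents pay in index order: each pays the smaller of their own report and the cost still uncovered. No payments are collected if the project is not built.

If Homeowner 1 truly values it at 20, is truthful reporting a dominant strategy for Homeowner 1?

Check each profile of the others' reports and compare truth against every alternative report.
Others report (4, 4, 4): truth gives 0, best alternative gives 0.
Others report (4, 4, 10): truth gives 0, best alternative gives 0.
Others report (4, 4, 20): truth gives 0, best alternative gives 0.
Others report (4, 4, 28): truth gives 0, best alternative gives 0.
Others report (4, 4, 43): truth gives 0, best alternative gives 0.
Others report (4, 10, 4): truth gives 0, best alternative gives 0.
(Remaining 119 profiles checked similarly; truth is weakly best in each.)
In every case the truthful report is at least as good as any alternative, so it is a dominant strategy.

Yes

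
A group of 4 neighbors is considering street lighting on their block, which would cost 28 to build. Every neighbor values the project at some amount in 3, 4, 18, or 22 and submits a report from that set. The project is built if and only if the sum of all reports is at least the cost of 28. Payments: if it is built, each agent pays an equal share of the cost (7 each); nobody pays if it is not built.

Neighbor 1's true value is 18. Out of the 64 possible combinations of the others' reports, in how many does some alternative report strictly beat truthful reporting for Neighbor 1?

1

Others report (3, 3, 3): truth gives 0; report 22 gives 11 > 0. Violating.
Others report (3, 3, 4): truth gives 11; no alternative beats it.
Others report (3, 3, 18): truth gives 11; no alternative beats it.
(Checking all 64 profiles: 1 has a profitable deviation, 63 do not.)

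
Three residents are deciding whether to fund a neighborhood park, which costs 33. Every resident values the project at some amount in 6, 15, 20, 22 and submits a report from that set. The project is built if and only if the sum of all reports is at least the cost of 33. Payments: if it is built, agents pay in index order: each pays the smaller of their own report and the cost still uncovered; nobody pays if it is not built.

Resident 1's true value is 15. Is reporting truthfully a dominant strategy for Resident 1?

No

Consider the case where Resident 2 reports 6 and Resident 3 reports 22.
Truthful report 15: project built, pays 15, utility 15 - 15 = 0.
Report 6 instead: project built, pays 6, utility 15 - 6 = 9.
Since 9 > 0, reporting 6 is strictly better here, so truthful reporting is not dominant.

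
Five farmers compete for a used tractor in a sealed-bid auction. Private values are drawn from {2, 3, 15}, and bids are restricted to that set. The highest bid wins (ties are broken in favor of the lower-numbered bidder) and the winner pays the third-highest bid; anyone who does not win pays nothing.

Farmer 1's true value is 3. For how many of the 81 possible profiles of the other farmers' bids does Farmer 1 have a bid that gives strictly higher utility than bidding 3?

Others bid (2, 2, 2, 15): truth gives 0; bid 15 gives 1 > 0. Violating.
Others bid (2, 2, 15, 2): truth gives 0; bid 15 gives 1 > 0. Violating.
Others bid (2, 15, 2, 2): truth gives 0; bid 15 gives 1 > 0. Violating.
Others bid (15, 2, 2, 2): truth gives 0; bid 15 gives 1 > 0. Violating.
Others bid (2, 2, 2, 2): truth gives 1; no alternative beats it.
Others bid (2, 2, 2, 3): truth gives 1; no alternative beats it.
(Checking all 81 profiles: 4 have a profitable deviation, 77 do not.)

4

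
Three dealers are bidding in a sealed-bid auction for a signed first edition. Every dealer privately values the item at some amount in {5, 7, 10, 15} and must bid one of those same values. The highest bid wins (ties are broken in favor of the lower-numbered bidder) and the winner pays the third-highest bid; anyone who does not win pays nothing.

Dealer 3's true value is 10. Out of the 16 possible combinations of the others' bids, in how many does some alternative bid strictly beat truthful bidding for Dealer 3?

4

Others bid (5, 10): truth gives 0; bid 15 gives 5 > 0. Violating.
Others bid (7, 10): truth gives 0; bid 15 gives 3 > 0. Violating.
Others bid (10, 5): truth gives 0; bid 15 gives 5 > 0. Violating.
Others bid (10, 7): truth gives 0; bid 15 gives 3 > 0. Violating.
Others bid (5, 5): truth gives 5; no alternative beats it.
Others bid (5, 7): truth gives 5; no alternative beats it.
(Checking all 16 profiles: 4 have a profitable deviation, 12 do not.)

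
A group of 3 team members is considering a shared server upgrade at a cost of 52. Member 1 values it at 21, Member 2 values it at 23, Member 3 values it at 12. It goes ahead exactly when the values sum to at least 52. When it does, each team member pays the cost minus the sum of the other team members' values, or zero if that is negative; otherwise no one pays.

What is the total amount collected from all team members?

Total value 56 ≥ cost 52, so it is built.
Member 1: others sum to 35; max(0, 52 - 35) = 17.
Member 2: others sum to 33; max(0, 52 - 33) = 19.
Member 3: others sum to 44; max(0, 52 - 44) = 8.
Total collected = 17 + 19 + 8 = 44.

44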